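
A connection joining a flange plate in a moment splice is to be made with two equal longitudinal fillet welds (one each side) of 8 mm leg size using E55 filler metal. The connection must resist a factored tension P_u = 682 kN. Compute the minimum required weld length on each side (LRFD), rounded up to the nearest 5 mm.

E55XX → F_EXX = 550 MPa.
Throat t_e = 0.707 × 8 = 5.656 mm.
φr_n = 0.75 × 0.6 × 550 × 5.656 × 10⁻³ = 1.4 kN/mm.
L_req = P_u / φr_n = 682 / 1.4 = 487.2 mm total.
Per side: 487.2 / 2 = 243.6 mm.
Round up → use L = 245 mm on each side.

L = 245 mm on each side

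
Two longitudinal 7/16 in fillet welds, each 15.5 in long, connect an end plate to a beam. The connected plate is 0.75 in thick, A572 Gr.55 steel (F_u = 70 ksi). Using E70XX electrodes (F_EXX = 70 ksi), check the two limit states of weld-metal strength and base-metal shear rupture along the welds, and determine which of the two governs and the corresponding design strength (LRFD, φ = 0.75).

t_e = 0.707 × 0.4375 = 0.3093 in; L = 31 in.
Weld metal: φR_n = 0.75 × 0.6 × 70 × 0.3093 × 31 = 302 kips.
Base metal (shear rupture): φR_n = 0.75 × 0.6 × 70 × 0.75 × 31 = 732.4 kips.
Governing: weld metal.

φR_n ≈ 302 kips (weld metal governs)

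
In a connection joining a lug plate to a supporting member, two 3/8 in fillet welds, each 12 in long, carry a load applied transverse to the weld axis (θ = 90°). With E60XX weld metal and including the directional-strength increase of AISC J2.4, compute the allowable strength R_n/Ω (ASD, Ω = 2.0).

R_n/Ω ≈ 172 kips

E60XX → F_EXX = 60 ksi.
t_e = 0.707 × 0.375 = 0.2651 in; A_we = 0.2651 × 24 = 6.363 in².
Directional factor: 1.0 + 0.5 sin^1.5(90°) = 1.5.
F_nw = 0.6 × 60 × 1.5 = 54 ksi.
R_n/Ω = (54 × 6.363) / 2.0 = 171.8 kips.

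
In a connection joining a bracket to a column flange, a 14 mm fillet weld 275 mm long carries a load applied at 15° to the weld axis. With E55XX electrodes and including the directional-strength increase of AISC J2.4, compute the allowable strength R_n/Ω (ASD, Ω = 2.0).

E55XX → F_EXX = 550 MPa.
t_e = 0.707 × 14 = 9.898 mm; A_we = 9.898 × 275 = 2722 mm².
Directional factor: 1.0 + 0.5 sin^1.5(15°) = 1.066.
F_nw = 0.6 × 550 × 1.066 = 351.7 MPa.
R_n/Ω = (351.7 × 2722) / 2.0 × 10⁻³ = 478.7 kN.

R_n/Ω ≈ 479 kN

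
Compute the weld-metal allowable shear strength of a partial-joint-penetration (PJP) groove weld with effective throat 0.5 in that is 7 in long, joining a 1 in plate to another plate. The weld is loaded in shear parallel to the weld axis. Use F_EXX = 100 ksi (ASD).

Effective throat (given) t_e = 0.5 in.
A_we = 0.5 × 7 = 3.5 in².
F_nw = 0.6 F_EXX = 60 ksi.
R_n/Ω = (60 × 3.5) / 2.0 = 105 kip.

R_n/Ω ≈ 105 kip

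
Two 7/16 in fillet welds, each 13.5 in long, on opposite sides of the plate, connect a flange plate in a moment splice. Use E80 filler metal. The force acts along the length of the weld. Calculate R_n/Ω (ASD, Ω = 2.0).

E80XX → F_EXX = 80 ksi.
Effective throat t_e = 0.707 × 0.4375 = 0.3093 in.
Total length L = 27 in; A_we = 0.3093 × 27 = 8.351 in².
F_nw = 0.6 F_EXX = 0.6 × 80 = 48 ksi.
R_n = 48 × 8.351 = 400.9 kips; R_n/Ω = 400.9/2.0 = 200.4 kips.

R_n/Ω ≈ 200 kips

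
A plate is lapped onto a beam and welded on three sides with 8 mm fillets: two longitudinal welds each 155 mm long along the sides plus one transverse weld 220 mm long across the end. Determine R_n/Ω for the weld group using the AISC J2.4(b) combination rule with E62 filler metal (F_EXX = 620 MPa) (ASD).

R_n/Ω ≈ 624 kN

t_e = 0.707 × 8 = 5.656 mm.
R_nwl = 0.6 × 620 × 5.656 × 310 × 10⁻³ = 652.2 kN (longitudinal, 2 welds).
R_nwt = 0.6 × 620 × 5.656 × 220 × 10⁻³ = 462.9 kN (transverse, base value).
(i) R_nwl + R_nwt = 1115 kN; (ii) 0.85 R_nwl + 1.5 R_nwt = 1249 kN.
R_n = max = 1249 kN [governs: (ii)]; R_n/Ω = 624.4 kN.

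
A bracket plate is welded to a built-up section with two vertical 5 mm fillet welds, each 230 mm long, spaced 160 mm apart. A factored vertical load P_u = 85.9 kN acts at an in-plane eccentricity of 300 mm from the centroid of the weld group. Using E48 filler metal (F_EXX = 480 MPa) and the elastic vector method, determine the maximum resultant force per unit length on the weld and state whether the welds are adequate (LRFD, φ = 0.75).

f_max ≈ 847 N/mm; NOT adequate

Total weld length L_w = 460 mm. Treat welds as unit-width lines.
Polar moment about centroid: J = 2[d³/12 + d(b/2)²] = 2[230³/12 + 230×80²] = 4972000 mm³.
Direct shear f_v = P/L_w = 85.9×10³ / 460 = 186.7 N/mm (vertical).
Torsion M = P·e = 85.9×10³ × 300 = 25770000 N·mm.
Critical point at (x, y) = (80, 115) from centroid. f_tx = M·y/J = 596.1 N/mm; f_ty = M·x/J = 414.7 N/mm.
Resultant f_max = √[f_tx² + (f_v + f_ty)²] = √[596.1² + (186.7 + 414.7)²] = 846.7 N/mm.
Capacity per unit length: φr_n = 0.75 × 0.6 × 480 × (0.707 × 5) = 763.6 N/mm.
846.7 > 763.6 → NOT adequate.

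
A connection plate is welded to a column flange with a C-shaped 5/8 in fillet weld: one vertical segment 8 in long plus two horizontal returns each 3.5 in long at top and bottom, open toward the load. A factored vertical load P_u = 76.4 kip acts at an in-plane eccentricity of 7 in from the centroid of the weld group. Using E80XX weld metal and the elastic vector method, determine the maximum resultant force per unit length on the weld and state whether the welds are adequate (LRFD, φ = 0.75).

f_max ≈ 18.2 kip/in; NOT adequate

E80XX → F_EXX = 80 ksi.
Total weld length L_w = 15 in. Treat welds as unit-width lines.
Centroid: x̄ = 2×3.5×1.75 / 15 = 0.8167 in from the vertical weld.
Polar moment about centroid: J = I_x + I_y = [8³/12 + 2×3.5×4²] + [8×0.8167² + 2(3.5³/12 + 3.5×0.9333²)] = 173.2 in³.
Direct shear f_v = P/L_w = 76.4 / 15 = 5.093 kip/in (vertical).
Torsion M = P·e = 76.4 × 7 = 534.8 kip·in.
Critical point at (x, y) = (2.683, 4) from centroid. f_tx = M·y/J = 12.35 kip/in; f_ty = M·x/J = 8.283 kip/in.
Resultant f_max = √[f_tx² + (f_v + f_ty)²] = √[12.35² + (5.093 + 8.283)²] = 18.2 kip/in.
Capacity per unit length: φr_n = 0.75 × 0.6 × 80 × (0.707 × 0.625) = 15.91 kip/in.
18.2 > 15.91 → NOT adequate.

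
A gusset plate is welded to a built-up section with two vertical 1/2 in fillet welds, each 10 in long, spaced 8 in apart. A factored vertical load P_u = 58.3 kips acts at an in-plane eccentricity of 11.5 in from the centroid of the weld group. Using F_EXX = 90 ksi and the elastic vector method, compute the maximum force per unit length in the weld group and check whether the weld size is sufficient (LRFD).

Total weld length L_w = 20 in. Treat welds as unit-width lines.
Polar moment about centroid: J = 2[d³/12 + d(b/2)²] = 2[10³/12 + 10×4²] = 486.7 in³.
Direct shear f_v = P/L_w = 58.3 / 20 = 2.915 kip/in (vertical).
Torsion M = P·e = 58.3 × 11.5 = 670.45 kip·in.
Critical point at (x, y) = (4, 5) from centroid. f_tx = M·y/J = 6.888 kip/in; f_ty = M·x/J = 5.511 kip/in.
Resultant f_max = √[f_tx² + (f_v + f_ty)²] = √[6.888² + (2.915 + 5.511)²] = 10.88 kip/in.
Capacity per unit length: φr_n = 0.75 × 0.6 × 90 × (0.707 × 0.5) = 14.32 kip/in.
10.88 ≤ 14.32 → adequate.

f_max ≈ 10.9 kip/in; adequate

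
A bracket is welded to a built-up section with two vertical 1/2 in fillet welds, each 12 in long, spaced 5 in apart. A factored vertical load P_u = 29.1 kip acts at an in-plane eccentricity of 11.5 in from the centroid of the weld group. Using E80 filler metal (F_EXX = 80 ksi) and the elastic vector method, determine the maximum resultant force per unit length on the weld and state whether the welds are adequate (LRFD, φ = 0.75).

f_max ≈ 5.55 kip/in; adequate

Total weld length L_w = 24 in. Treat welds as unit-width lines.
Polar moment about centroid: J = 2[d³/12 + d(b/2)²] = 2[12³/12 + 12×2.5²] = 438 in³.
Direct shear f_v = P/L_w = 29.1 / 24 = 1.213 kip/in (vertical).
Torsion M = P·e = 29.1 × 11.5 = 334.65 kip·in.
Critical point at (x, y) = (2.5, 6) from centroid. f_tx = M·y/J = 4.584 kip/in; f_ty = M·x/J = 1.91 kip/in.
Resultant f_max = √[f_tx² + (f_v + f_ty)²] = √[4.584² + (1.213 + 1.91)²] = 5.547 kip/in.
Capacity per unit length: φr_n = 0.75 × 0.6 × 80 × (0.707 × 0.5) = 12.73 kip/in.
5.547 ≤ 12.73 → adequate.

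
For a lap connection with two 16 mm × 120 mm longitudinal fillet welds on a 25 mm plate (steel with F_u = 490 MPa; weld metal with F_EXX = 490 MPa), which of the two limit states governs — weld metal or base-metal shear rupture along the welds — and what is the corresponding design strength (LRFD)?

φR_n ≈ 599 kN (weld metal governs)

t_e = 0.707 × 16 = 11.31 mm; L = 240 mm.
Weld metal: φR_n = 0.75 × 0.6 × 490 × 11.31 × 240 × 10⁻³ = 598.6 kN.
Base metal (shear rupture): φR_n = 0.75 × 0.6 × 490 × 25 × 240 × 10⁻³ = 1323 kN.
Governing: weld metal.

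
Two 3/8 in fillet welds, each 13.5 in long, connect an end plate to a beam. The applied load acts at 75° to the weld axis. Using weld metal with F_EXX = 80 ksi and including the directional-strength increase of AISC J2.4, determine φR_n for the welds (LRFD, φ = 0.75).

t_e = 0.707 × 0.375 = 0.2651 in; A_we = 0.2651 × 27 = 7.158 in².
Directional factor: 1.0 + 0.5 sin^1.5(75°) = 1.475.
F_nw = 0.6 × 80 × 1.475 = 70.78 ksi.
φR_n = 0.75 × 70.78 × 7.158 = 380 kips.

φR_n ≈ 380 kips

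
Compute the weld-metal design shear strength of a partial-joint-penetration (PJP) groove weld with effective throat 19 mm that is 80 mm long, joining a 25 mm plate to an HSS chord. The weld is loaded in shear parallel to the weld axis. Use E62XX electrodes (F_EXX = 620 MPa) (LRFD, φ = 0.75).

φR_n ≈ 424 kN

Effective throat (given) t_e = 19 mm.
A_we = 19 × 80 = 1520 mm².
F_nw = 0.6 F_EXX = 372 MPa.
φR_n = 0.75 × 372 × 1520 × 10⁻³ = 424.1 kN.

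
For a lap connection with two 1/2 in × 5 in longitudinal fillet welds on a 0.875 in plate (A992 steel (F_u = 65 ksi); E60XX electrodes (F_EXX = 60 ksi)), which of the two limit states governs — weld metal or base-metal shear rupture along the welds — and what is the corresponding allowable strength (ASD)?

R_n/Ω ≈ 63.6 kip (weld metal governs)

t_e = 0.707 × 0.5 = 0.3535 in; L = 10 in.
Weld metal: R_n/Ω = (1/2.0) × 0.6 × 60 × 0.3535 × 10 = 63.63 kip.
Base metal (shear rupture): R_n/Ω = (1/2.0) × 0.6 × 65 × 0.875 × 10 = 170.6 kip.
Governing: weld metal.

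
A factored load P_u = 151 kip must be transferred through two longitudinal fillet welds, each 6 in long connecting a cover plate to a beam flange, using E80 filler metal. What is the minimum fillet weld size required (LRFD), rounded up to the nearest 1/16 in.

w = 1/2 in

E80XX → F_EXX = 80 ksi.
Total weld length L = 12 in.
Required throat t_e = P_u / (φ × 0.6 F_EXX × L) = 151 / (0.75 × 0.6 × 80 × 12) = 0.3495 in.
Required leg w = t_e / 0.707 = 0.4944 in → use 1/2 in.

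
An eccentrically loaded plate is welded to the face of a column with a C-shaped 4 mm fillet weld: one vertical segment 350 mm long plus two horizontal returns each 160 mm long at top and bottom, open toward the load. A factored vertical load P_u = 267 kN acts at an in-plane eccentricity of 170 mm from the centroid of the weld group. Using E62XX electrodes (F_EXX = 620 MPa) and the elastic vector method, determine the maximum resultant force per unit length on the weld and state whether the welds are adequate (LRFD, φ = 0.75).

f_max ≈ 927 N/mm; NOT adequate

Total weld length L_w = 670 mm. Treat welds as unit-width lines.
Centroid: x̄ = 2×160×80 / 670 = 38.21 mm from the vertical weld.
Polar moment about centroid: J = I_x + I_y = [350³/12 + 2×160×175²] + [350×38.21² + 2(160³/12 + 160×41.79²)] = 15130000 mm³.
Direct shear f_v = P/L_w = 267×10³ / 670 = 398.5 N/mm (vertical).
Torsion M = P·e = 267×10³ × 170 = 45390000 N·mm.
Critical point at (x, y) = (121.8, 175) from centroid. f_tx = M·y/J = 525.2 N/mm; f_ty = M·x/J = 365.5 N/mm.
Resultant f_max = √[f_tx² + (f_v + f_ty)²] = √[525.2² + (398.5 + 365.5)²] = 927.1 N/mm.
Capacity per unit length: φr_n = 0.75 × 0.6 × 620 × (0.707 × 4) = 789 N/mm.
927.1 > 789 → NOT adequate.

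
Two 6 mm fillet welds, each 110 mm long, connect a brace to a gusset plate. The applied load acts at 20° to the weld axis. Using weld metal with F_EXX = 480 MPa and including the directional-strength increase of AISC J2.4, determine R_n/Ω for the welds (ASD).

t_e = 0.707 × 6 = 4.242 mm; A_we = 4.242 × 220 = 933.2 mm².
Directional factor: 1.0 + 0.5 sin^1.5(20°) = 1.1.
F_nw = 0.6 × 480 × 1.1 = 316.8 MPa.
R_n/Ω = (316.8 × 933.2) / 2.0 × 10⁻³ = 147.8 kN.

R_n/Ω ≈ 148 kN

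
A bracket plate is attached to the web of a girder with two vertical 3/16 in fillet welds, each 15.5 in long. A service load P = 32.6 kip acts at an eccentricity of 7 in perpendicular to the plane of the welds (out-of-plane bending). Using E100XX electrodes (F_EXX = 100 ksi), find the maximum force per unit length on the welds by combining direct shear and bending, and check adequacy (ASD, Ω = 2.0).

L_w = 2 × 15.5 = 31 in; section modulus (unit throat) S = 2 × L²/6 = 80.08 in².
Direct shear f_v = P/L_w = 32.6/31 = 1.052 kip/in.
Moment M = P × e = 32.6 × 7 = 228.2 kip·in; bending f_b = M/S = 2.85 kip/in.
f_max = √(f_v² + f_b²) = √(1.052² + 2.85²) = 3.037 kip/in.
r_n/Ω = (1/2.0) × 0.6 × 100 × (0.707 × 0.1875) = 3.977 kip/in → adequate.

f_max ≈ 3.04 kip/in; adequate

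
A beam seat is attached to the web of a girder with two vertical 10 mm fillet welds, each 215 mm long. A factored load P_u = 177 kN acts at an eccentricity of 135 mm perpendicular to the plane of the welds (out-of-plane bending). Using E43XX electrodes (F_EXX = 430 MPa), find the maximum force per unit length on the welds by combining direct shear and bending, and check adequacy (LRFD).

f_max ≈ 1600 N/mm; NOT adequate

L_w = 2 × 215 = 430 mm; section modulus (unit throat) S = 2 × L²/6 = 15410 mm².
Direct shear f_v = P/L_w = 177×10³/430 = 411.6 N/mm.
Moment M = P × e = 177×10³ × 135 = 23895000 N·mm; bending f_b = M/S = 1551 N/mm.
f_max = √(f_v² + f_b²) = √(411.6² + 1551²) = 1604 N/mm.
φr_n = 0.75 × 0.6 × 430 × (0.707 × 10) = 1368 N/mm → NOT adequate.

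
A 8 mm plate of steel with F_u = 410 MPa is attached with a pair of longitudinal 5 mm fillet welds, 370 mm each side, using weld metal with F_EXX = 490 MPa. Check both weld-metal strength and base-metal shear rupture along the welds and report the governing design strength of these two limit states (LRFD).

t_e = 0.707 × 5 = 3.535 mm; L = 740 mm.
Weld metal: φR_n = 0.75 × 0.6 × 490 × 3.535 × 740 × 10⁻³ = 576.8 kN.
Base metal (shear rupture): φR_n = 0.75 × 0.6 × 410 × 8 × 740 × 10⁻³ = 1092 kN.
Governing: weld metal.

φR_n ≈ 577 kN (weld metal governs)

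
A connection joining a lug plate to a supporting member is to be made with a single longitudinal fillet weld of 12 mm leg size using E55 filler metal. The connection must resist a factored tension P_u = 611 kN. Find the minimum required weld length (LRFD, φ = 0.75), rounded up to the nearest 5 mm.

L = 295 mm

E55XX → F_EXX = 550 MPa.
Throat t_e = 0.707 × 12 = 8.484 mm.
φr_n = 0.75 × 0.6 × 550 × 8.484 × 10⁻³ = 2.1 kN/mm.
L_req = P_u / φr_n = 611 / 2.1 = 291 mm total.
Round up → use L = 295 mm.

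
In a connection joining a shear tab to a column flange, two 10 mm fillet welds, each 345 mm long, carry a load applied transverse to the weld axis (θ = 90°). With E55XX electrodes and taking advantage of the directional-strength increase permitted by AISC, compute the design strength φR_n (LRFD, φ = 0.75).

φR_n ≈ 1810 kN

E55XX → F_EXX = 550 MPa.
t_e = 0.707 × 10 = 7.07 mm; A_we = 7.07 × 690 = 4878 mm².
Directional factor: 1.0 + 0.5 sin^1.5(90°) = 1.5.
F_nw = 0.6 × 550 × 1.5 = 495 MPa.
φR_n = 0.75 × 495 × 4878 × 10⁻³ = 1811 kN.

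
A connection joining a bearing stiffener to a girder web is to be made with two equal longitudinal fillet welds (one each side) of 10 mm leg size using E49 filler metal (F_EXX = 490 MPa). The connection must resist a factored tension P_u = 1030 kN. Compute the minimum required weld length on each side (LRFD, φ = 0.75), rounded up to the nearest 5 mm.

L = 335 mm on each side

Throat t_e = 0.707 × 10 = 7.07 mm.
φr_n = 0.75 × 0.6 × 490 × 7.07 × 10⁻³ = 1.559 kN/mm.
L_req = P_u / φr_n = 1030 / 1.559 = 660.7 mm total.
Per side: 660.7 / 2 = 330.4 mm.
Round up → use L = 335 mm on each side.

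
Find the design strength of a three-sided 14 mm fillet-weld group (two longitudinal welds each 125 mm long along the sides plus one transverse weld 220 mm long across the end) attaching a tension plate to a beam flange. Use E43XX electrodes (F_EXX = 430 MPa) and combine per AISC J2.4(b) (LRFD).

t_e = 0.707 × 14 = 9.898 mm.
R_nwl = 0.6 × 430 × 9.898 × 250 × 10⁻³ = 638.4 kN (longitudinal, 2 welds).
R_nwt = 0.6 × 430 × 9.898 × 220 × 10⁻³ = 561.8 kN (transverse, base value).
(i) R_nwl + R_nwt = 1200 kN; (ii) 0.85 R_nwl + 1.5 R_nwt = 1385 kN.
R_n = max = 1385 kN [governs: (ii)]; φR_n = 1039 kN.

φR_n ≈ 1040 kN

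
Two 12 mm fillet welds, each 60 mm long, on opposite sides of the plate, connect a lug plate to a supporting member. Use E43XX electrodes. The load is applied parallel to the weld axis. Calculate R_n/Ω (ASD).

R_n/Ω ≈ 131 kN

E43XX → F_EXX = 430 MPa.
Effective throat t_e = 0.707 × 12 = 8.484 mm.
Total length L = 120 mm; A_we = 8.484 × 120 = 1018 mm².
F_nw = 0.6 F_EXX = 0.6 × 430 = 258 MPa.
R_n = 258 × 1018 × 10⁻³ = 262.7 kN; R_n/Ω = 262.7/2.0 = 131.3 kN.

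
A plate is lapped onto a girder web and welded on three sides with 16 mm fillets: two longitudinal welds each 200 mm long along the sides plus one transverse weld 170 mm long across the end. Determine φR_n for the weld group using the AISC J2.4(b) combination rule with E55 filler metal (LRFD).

φR_n ≈ 1670 kN

E55XX → F_EXX = 550 MPa.
t_e = 0.707 × 16 = 11.31 mm.
R_nwl = 0.6 × 550 × 11.31 × 400 × 10⁻³ = 1493 kN (longitudinal, 2 welds).
R_nwt = 0.6 × 550 × 11.31 × 170 × 10⁻³ = 634.6 kN (transverse, base value).
(i) R_nwl + R_nwt = 2128 kN; (ii) 0.85 R_nwl + 1.5 R_nwt = 2221 kN.
R_n = max = 2221 kN [governs: (ii)]; φR_n = 1666 kN.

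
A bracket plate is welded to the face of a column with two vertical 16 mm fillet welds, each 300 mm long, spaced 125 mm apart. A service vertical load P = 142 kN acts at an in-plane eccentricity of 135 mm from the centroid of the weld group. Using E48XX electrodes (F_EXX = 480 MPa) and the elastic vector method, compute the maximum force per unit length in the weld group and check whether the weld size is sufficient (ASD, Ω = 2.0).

Total weld length L_w = 600 mm. Treat welds as unit-width lines.
Polar moment about centroid: J = 2[d³/12 + d(b/2)²] = 2[300³/12 + 300×62.5²] = 6844000 mm³.
Direct shear f_v = P/L_w = 142×10³ / 600 = 236.7 N/mm (vertical).
Torsion M = P·e = 142×10³ × 135 = 19170000 N·mm.
Critical point at (x, y) = (62.5, 150) from centroid. f_tx = M·y/J = 420.2 N/mm; f_ty = M·x/J = 175.1 N/mm.
Resultant f_max = √[f_tx² + (f_v + f_ty)²] = √[420.2² + (236.7 + 175.1)²] = 588.3 N/mm.
Capacity per unit length: r_n/Ω = (1/2.0) × 0.6 × 480 × (0.707 × 16) = 1629 N/mm.
588.3 ≤ 1629 → adequate.

f_max ≈ 588 N/mm; adequate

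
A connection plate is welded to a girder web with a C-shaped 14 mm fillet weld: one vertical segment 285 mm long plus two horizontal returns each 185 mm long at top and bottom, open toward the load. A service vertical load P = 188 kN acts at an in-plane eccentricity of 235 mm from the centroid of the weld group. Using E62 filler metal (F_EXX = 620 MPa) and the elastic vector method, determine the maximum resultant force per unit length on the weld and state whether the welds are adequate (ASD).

Total weld length L_w = 655 mm. Treat welds as unit-width lines.
Centroid: x̄ = 2×185×92.5 / 655 = 52.25 mm from the vertical weld.
Polar moment about centroid: J = I_x + I_y = [285³/12 + 2×185×142.5²] + [285×52.25² + 2(185³/12 + 185×40.25²)] = 11880000 mm³.
Direct shear f_v = P/L_w = 188×10³ / 655 = 287 N/mm (vertical).
Torsion M = P·e = 188×10³ × 235 = 44180000 N·mm.
Critical point at (x, y) = (132.7, 142.5) from centroid. f_tx = M·y/J = 530.2 N/mm; f_ty = M·x/J = 493.9 N/mm.
Resultant f_max = √[f_tx² + (f_v + f_ty)²] = √[530.2² + (287 + 493.9)²] = 943.9 N/mm.
Capacity per unit length: r_n/Ω = (1/2.0) × 0.6 × 620 × (0.707 × 14) = 1841 N/mm.
943.9 ≤ 1841 → adequate.

f_max ≈ 944 N/mm; adequate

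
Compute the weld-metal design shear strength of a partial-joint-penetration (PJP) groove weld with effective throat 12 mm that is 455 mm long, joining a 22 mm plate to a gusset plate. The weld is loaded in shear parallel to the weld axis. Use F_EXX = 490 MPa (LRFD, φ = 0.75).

Effective throat (given) t_e = 12 mm.
A_we = 12 × 455 = 5460 mm².
F_nw = 0.6 F_EXX = 294 MPa.
φR_n = 0.75 × 294 × 5460 × 10⁻³ = 1204 kN.

φR_n ≈ 1200 kN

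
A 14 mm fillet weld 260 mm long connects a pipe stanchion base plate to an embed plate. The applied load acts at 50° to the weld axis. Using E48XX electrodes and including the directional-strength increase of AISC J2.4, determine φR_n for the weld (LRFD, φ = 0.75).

φR_n ≈ 742 kN

E48XX → F_EXX = 480 MPa.
t_e = 0.707 × 14 = 9.898 mm; A_we = 9.898 × 260 = 2573 mm².
Directional factor: 1.0 + 0.5 sin^1.5(50°) = 1.335.
F_nw = 0.6 × 480 × 1.335 = 384.5 MPa.
φR_n = 0.75 × 384.5 × 2573 × 10⁻³ = 742.2 kN.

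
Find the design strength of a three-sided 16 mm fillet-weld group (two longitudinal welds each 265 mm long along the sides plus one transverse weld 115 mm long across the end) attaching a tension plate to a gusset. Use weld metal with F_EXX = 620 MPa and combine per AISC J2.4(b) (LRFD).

φR_n ≈ 2040 kN

t_e = 0.707 × 16 = 11.31 mm.
R_nwl = 0.6 × 620 × 11.31 × 530 × 10⁻³ = 2230 kN (longitudinal, 2 welds).
R_nwt = 0.6 × 620 × 11.31 × 115 × 10⁻³ = 483.9 kN (transverse, base value).
(i) R_nwl + R_nwt = 2714 kN; (ii) 0.85 R_nwl + 1.5 R_nwt = 2622 kN.
R_n = max = 2714 kN [governs: (i)]; φR_n = 2036 kN.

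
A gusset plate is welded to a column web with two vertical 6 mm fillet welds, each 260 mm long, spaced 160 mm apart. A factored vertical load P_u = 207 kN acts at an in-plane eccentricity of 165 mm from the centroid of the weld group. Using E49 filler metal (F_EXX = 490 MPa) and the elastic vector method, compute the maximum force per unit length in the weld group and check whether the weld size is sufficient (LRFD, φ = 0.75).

Total weld length L_w = 520 mm. Treat welds as unit-width lines.
Polar moment about centroid: J = 2[d³/12 + d(b/2)²] = 2[260³/12 + 260×80²] = 6257000 mm³.
Direct shear f_v = P/L_w = 207×10³ / 520 = 398.1 N/mm (vertical).
Torsion M = P·e = 207×10³ × 165 = 34155000 N·mm.
Critical point at (x, y) = (80, 130) from centroid. f_tx = M·y/J = 709.6 N/mm; f_ty = M·x/J = 436.7 N/mm.
Resultant f_max = √[f_tx² + (f_v + f_ty)²] = √[709.6² + (398.1 + 436.7)²] = 1096 N/mm.
Capacity per unit length: φr_n = 0.75 × 0.6 × 490 × (0.707 × 6) = 935.4 N/mm.
1096 > 935.4 → NOT adequate.

f_max ≈ 1100 N/mm; NOT adequate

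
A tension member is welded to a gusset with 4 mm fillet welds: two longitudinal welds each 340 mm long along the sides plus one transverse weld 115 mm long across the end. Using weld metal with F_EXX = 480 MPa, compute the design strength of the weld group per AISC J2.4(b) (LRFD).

φR_n ≈ 486 kN

t_e = 0.707 × 4 = 2.828 mm.
R_nwl = 0.6 × 480 × 2.828 × 680 × 10⁻³ = 553.8 kN (longitudinal, 2 welds).
R_nwt = 0.6 × 480 × 2.828 × 115 × 10⁻³ = 93.66 kN (transverse, base value).
(i) R_nwl + R_nwt = 647.5 kN; (ii) 0.85 R_nwl + 1.5 R_nwt = 611.3 kN.
R_n = max = 647.5 kN [governs: (i)]; φR_n = 485.6 kN.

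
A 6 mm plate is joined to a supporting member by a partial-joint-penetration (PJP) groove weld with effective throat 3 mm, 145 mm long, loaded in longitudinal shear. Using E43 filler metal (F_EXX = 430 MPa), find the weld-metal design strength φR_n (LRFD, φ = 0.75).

Effective throat (given) t_e = 3 mm.
A_we = 3 × 145 = 435 mm².
F_nw = 0.6 F_EXX = 258 MPa.
φR_n = 0.75 × 258 × 435 × 10⁻³ = 84.17 kN.

φR_n ≈ 84.2 kN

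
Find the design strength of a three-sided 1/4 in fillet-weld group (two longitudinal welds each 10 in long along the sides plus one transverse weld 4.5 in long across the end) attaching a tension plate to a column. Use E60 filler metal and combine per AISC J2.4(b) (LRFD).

φR_n ≈ 117 kips

E60XX → F_EXX = 60 ksi.
t_e = 0.707 × 0.25 = 0.1767 in.
R_nwl = 0.6 × 60 × 0.1767 × 20 = 127.3 kips (longitudinal, 2 welds).
R_nwt = 0.6 × 60 × 0.1767 × 4.5 = 28.63 kips (transverse, base value).
(i) R_nwl + R_nwt = 155.9 kips; (ii) 0.85 R_nwl + 1.5 R_nwt = 151.1 kips.
R_n = max = 155.9 kips [governs: (i)]; φR_n = 116.9 kips.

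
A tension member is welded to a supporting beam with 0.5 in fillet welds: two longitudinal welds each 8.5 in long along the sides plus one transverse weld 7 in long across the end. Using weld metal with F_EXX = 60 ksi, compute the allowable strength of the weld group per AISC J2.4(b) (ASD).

t_e = 0.707 × 0.5 = 0.3535 in.
R_nwl = 0.6 × 60 × 0.3535 × 17 = 216.3 kip (longitudinal, 2 welds).
R_nwt = 0.6 × 60 × 0.3535 × 7 = 89.08 kip (transverse, base value).
(i) R_nwl + R_nwt = 305.4 kip; (ii) 0.85 R_nwl + 1.5 R_nwt = 317.5 kip.
R_n = max = 317.5 kip [governs: (ii)]; R_n/Ω = 158.8 kip.

R_n/Ω ≈ 159 kip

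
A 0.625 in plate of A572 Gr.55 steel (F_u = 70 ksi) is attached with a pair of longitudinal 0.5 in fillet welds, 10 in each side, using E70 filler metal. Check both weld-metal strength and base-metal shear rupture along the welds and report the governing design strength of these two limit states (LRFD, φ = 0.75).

φR_n ≈ 223 kip (weld metal governs)

E70XX → F_EXX = 70 ksi.
t_e = 0.707 × 0.5 = 0.3535 in; L = 20 in.
Weld metal: φR_n = 0.75 × 0.6 × 70 × 0.3535 × 20 = 222.7 kip.
Base metal (shear rupture): φR_n = 0.75 × 0.6 × 70 × 0.625 × 20 = 393.8 kip.
Governing: weld metal.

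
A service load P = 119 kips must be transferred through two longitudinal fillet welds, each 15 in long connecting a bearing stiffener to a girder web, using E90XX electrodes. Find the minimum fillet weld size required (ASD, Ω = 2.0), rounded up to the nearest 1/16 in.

E90XX → F_EXX = 90 ksi.
Total weld length L = 30 in.
Required throat t_e = P × Ω / (0.6 F_EXX × L) = 119 × 2.0 / (0.6 × 90 × 30) = 0.1469 in.
Required leg w = t_e / 0.707 = 0.2078 in → use 1/4 in.

w = 1/4 in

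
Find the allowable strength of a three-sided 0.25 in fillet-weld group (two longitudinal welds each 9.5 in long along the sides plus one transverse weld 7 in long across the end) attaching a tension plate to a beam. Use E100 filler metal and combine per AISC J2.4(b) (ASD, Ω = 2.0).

R_n/Ω ≈ 141 kip

E100XX → F_EXX = 100 ksi.
t_e = 0.707 × 0.25 = 0.1767 in.
R_nwl = 0.6 × 100 × 0.1767 × 19 = 201.5 kip (longitudinal, 2 welds).
R_nwt = 0.6 × 100 × 0.1767 × 7 = 74.23 kip (transverse, base value).
(i) R_nwl + R_nwt = 275.7 kip; (ii) 0.85 R_nwl + 1.5 R_nwt = 282.6 kip.
R_n = max = 282.6 kip [governs: (ii)]; R_n/Ω = 141.3 kip.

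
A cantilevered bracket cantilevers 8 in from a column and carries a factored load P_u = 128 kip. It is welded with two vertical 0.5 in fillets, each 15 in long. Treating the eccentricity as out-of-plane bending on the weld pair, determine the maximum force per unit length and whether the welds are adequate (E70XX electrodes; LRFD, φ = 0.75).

f_max ≈ 14.3 kip/in; NOT adequate

E70XX → F_EXX = 70 ksi.
L_w = 2 × 15 = 30 in; section modulus (unit throat) S = 2 × L²/6 = 75 in².
Direct shear f_v = P/L_w = 128/30 = 4.267 kip/in.
Moment M = P × e = 128 × 8 = 1024 kip·in; bending f_b = M/S = 13.65 kip/in.
f_max = √(f_v² + f_b²) = √(4.267² + 13.65²) = 14.3 kip/in.
φr_n = 0.75 × 0.6 × 70 × (0.707 × 0.5) = 11.14 kip/in → NOT adequate.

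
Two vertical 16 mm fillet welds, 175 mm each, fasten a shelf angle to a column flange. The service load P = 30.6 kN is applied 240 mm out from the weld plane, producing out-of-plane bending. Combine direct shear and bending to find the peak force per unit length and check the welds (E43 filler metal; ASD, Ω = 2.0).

f_max ≈ 725 N/mm; adequate

E43XX → F_EXX = 430 MPa.
L_w = 2 × 175 = 350 mm; section modulus (unit throat) S = 2 × L²/6 = 10210 mm².
Direct shear f_v = P/L_w = 30.6×10³/350 = 87.43 N/mm.
Moment M = P × e = 30.6×10³ × 240 = 7344000 N·mm; bending f_b = M/S = 719.4 N/mm.
f_max = √(f_v² + f_b²) = √(87.43² + 719.4²) = 724.7 N/mm.
r_n/Ω = (1/2.0) × 0.6 × 430 × (0.707 × 16) = 1459 N/mm → adequate.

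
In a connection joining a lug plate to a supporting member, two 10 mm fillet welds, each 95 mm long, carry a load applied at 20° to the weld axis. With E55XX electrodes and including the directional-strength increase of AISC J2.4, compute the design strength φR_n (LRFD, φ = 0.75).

E55XX → F_EXX = 550 MPa.
t_e = 0.707 × 10 = 7.07 mm; A_we = 7.07 × 190 = 1343 mm².
Directional factor: 1.0 + 0.5 sin^1.5(20°) = 1.1.
F_nw = 0.6 × 550 × 1.1 = 363 MPa.
φR_n = 0.75 × 363 × 1343 × 10⁻³ = 365.7 kN.

φR_n ≈ 366 kN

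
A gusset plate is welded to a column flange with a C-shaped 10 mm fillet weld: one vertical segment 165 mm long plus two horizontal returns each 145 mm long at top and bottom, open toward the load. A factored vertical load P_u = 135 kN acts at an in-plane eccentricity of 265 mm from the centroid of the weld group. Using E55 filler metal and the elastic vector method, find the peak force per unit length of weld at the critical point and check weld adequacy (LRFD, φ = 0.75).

f_max ≈ 1590 N/mm; adequate

E55XX → F_EXX = 550 MPa.
Total weld length L_w = 455 mm. Treat welds as unit-width lines.
Centroid: x̄ = 2×145×72.5 / 455 = 46.21 mm from the vertical weld.
Polar moment about centroid: J = I_x + I_y = [165³/12 + 2×145×82.5²] + [165×46.21² + 2(145³/12 + 145×26.29²)] = 3409000 mm³.
Direct shear f_v = P/L_w = 135×10³ / 455 = 296.7 N/mm (vertical).
Torsion M = P·e = 135×10³ × 265 = 35775000 N·mm.
Critical point at (x, y) = (98.79, 82.5) from centroid. f_tx = M·y/J = 865.8 N/mm; f_ty = M·x/J = 1037 N/mm.
Resultant f_max = √[f_tx² + (f_v + f_ty)²] = √[865.8² + (296.7 + 1037)²] = 1590 N/mm.
Capacity per unit length: φr_n = 0.75 × 0.6 × 550 × (0.707 × 10) = 1750 N/mm.
1590 ≤ 1750 → adequate.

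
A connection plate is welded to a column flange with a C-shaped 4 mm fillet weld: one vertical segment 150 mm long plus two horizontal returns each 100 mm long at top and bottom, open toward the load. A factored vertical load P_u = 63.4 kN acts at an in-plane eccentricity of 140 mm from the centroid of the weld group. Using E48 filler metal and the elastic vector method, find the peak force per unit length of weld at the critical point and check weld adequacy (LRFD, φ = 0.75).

E48XX → F_EXX = 480 MPa.
Total weld length L_w = 350 mm. Treat welds as unit-width lines.
Centroid: x̄ = 2×100×50 / 350 = 28.57 mm from the vertical weld.
Polar moment about centroid: J = I_x + I_y = [150³/12 + 2×100×75²] + [150×28.57² + 2(100³/12 + 100×21.43²)] = 1787000 mm³.
Direct shear f_v = P/L_w = 63.4×10³ / 350 = 181.1 N/mm (vertical).
Torsion M = P·e = 63.4×10³ × 140 = 8876000 N·mm.
Critical point at (x, y) = (71.43, 75) from centroid. f_tx = M·y/J = 372.5 N/mm; f_ty = M·x/J = 354.7 N/mm.
Resultant f_max = √[f_tx² + (f_v + f_ty)²] = √[372.5² + (181.1 + 354.7)²] = 652.6 N/mm.
Capacity per unit length: φr_n = 0.75 × 0.6 × 480 × (0.707 × 4) = 610.8 N/mm.
652.6 > 610.8 → NOT adequate.

f_max ≈ 653 N/mm; NOT adequate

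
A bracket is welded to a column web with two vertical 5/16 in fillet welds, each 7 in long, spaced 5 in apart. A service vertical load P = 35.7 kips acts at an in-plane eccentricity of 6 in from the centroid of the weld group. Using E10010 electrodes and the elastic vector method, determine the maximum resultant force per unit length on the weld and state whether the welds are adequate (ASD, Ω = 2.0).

E100XX → F_EXX = 100 ksi.
Total weld length L_w = 14 in. Treat welds as unit-width lines.
Polar moment about centroid: J = 2[d³/12 + d(b/2)²] = 2[7³/12 + 7×2.5²] = 144.7 in³.
Direct shear f_v = P/L_w = 35.7 / 14 = 2.55 kip/in (vertical).
Torsion M = P·e = 35.7 × 6 = 214.2 kip·in.
Critical point at (x, y) = (2.5, 3.5) from centroid. f_tx = M·y/J = 5.182 kip/in; f_ty = M·x/J = 3.702 kip/in.
Resultant f_max = √[f_tx² + (f_v + f_ty)²] = √[5.182² + (2.55 + 3.702)²] = 8.12 kip/in.
Capacity per unit length: r_n/Ω = (1/2.0) × 0.6 × 100 × (0.707 × 0.3125) = 6.628 kip/in.
8.12 > 6.628 → NOT adequate.

f_max ≈ 8.12 kip/in; NOT adequate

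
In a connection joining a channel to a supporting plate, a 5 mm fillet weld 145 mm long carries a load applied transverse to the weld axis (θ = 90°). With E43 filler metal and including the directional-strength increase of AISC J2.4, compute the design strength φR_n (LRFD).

E43XX → F_EXX = 430 MPa.
t_e = 0.707 × 5 = 3.535 mm; A_we = 3.535 × 145 = 512.6 mm².
Directional factor: 1.0 + 0.5 sin^1.5(90°) = 1.5.
F_nw = 0.6 × 430 × 1.5 = 387 MPa.
φR_n = 0.75 × 387 × 512.6 × 10⁻³ = 148.8 kN.

φR_n ≈ 149 kN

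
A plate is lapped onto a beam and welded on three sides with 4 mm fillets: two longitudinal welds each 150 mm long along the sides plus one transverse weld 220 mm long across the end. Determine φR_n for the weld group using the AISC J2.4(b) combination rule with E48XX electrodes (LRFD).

φR_n ≈ 357 kN

E48XX → F_EXX = 480 MPa.
t_e = 0.707 × 4 = 2.828 mm.
R_nwl = 0.6 × 480 × 2.828 × 300 × 10⁻³ = 244.3 kN (longitudinal, 2 welds).
R_nwt = 0.6 × 480 × 2.828 × 220 × 10⁻³ = 179.2 kN (transverse, base value).
(i) R_nwl + R_nwt = 423.5 kN; (ii) 0.85 R_nwl + 1.5 R_nwt = 476.5 kN.
R_n = max = 476.5 kN [governs: (ii)]; φR_n = 357.3 kN.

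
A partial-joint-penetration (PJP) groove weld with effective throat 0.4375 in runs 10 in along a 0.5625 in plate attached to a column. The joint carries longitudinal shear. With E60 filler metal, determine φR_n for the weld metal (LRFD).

E60XX → F_EXX = 60 ksi.
Effective throat (given) t_e = 0.4375 in.
A_we = 0.4375 × 10 = 4.375 in².
F_nw = 0.6 F_EXX = 36 ksi.
φR_n = 0.75 × 36 × 4.375 = 118.1 kips.

φR_n ≈ 118 kips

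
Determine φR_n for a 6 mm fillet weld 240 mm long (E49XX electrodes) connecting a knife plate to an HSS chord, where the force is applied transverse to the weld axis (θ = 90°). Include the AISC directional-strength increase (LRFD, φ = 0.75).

φR_n ≈ 337 kN

E49XX → F_EXX = 490 MPa.
t_e = 0.707 × 6 = 4.242 mm; A_we = 4.242 × 240 = 1018 mm².
Directional factor: 1.0 + 0.5 sin^1.5(90°) = 1.5.
F_nw = 0.6 × 490 × 1.5 = 441 MPa.
φR_n = 0.75 × 441 × 1018 × 10⁻³ = 336.7 kN.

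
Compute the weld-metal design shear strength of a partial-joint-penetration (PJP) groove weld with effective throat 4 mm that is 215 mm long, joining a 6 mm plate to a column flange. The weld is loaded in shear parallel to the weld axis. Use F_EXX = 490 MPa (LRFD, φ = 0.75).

φR_n ≈ 190 kN

Effective throat (given) t_e = 4 mm.
A_we = 4 × 215 = 860 mm².
F_nw = 0.6 F_EXX = 294 MPa.
φR_n = 0.75 × 294 × 860 × 10⁻³ = 189.6 kN.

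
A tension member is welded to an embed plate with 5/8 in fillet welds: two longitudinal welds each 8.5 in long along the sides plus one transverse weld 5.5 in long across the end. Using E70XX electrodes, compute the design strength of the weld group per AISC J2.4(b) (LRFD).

E70XX → F_EXX = 70 ksi.
t_e = 0.707 × 0.625 = 0.4419 in.
R_nwl = 0.6 × 70 × 0.4419 × 17 = 315.5 kips (longitudinal, 2 welds).
R_nwt = 0.6 × 70 × 0.4419 × 5.5 = 102.1 kips (transverse, base value).
(i) R_nwl + R_nwt = 417.6 kips; (ii) 0.85 R_nwl + 1.5 R_nwt = 421.3 kips.
R_n = max = 421.3 kips [governs: (ii)]; φR_n = 316 kips.

φR_n ≈ 316 kips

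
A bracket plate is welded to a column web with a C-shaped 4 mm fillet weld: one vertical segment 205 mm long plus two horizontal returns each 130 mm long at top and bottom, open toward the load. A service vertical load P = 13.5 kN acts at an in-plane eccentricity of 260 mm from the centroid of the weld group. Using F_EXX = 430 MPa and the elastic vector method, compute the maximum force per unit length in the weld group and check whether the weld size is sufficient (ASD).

f_max ≈ 135 N/mm; adequate

Total weld length L_w = 465 mm. Treat welds as unit-width lines.
Centroid: x̄ = 2×130×65 / 465 = 36.34 mm from the vertical weld.
Polar moment about centroid: J = I_x + I_y = [205³/12 + 2×130×102.5²] + [205×36.34² + 2(130³/12 + 130×28.66²)] = 4300000 mm³.
Direct shear f_v = P/L_w = 13.5×10³ / 465 = 29.03 N/mm (vertical).
Torsion M = P·e = 13.5×10³ × 260 = 3510000 N·mm.
Critical point at (x, y) = (93.66, 102.5) from centroid. f_tx = M·y/J = 83.67 N/mm; f_ty = M·x/J = 76.45 N/mm.
Resultant f_max = √[f_tx² + (f_v + f_ty)²] = √[83.67² + (29.03 + 76.45)²] = 134.6 N/mm.
Capacity per unit length: r_n/Ω = (1/2.0) × 0.6 × 430 × (0.707 × 4) = 364.8 N/mm.
134.6 ≤ 364.8 → adequate.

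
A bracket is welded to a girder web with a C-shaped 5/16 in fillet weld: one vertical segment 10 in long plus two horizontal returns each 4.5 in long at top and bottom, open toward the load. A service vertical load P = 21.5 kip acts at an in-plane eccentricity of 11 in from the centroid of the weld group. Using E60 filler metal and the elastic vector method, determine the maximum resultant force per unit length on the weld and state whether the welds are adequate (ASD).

E60XX → F_EXX = 60 ksi.
Total weld length L_w = 19 in. Treat welds as unit-width lines.
Centroid: x̄ = 2×4.5×2.25 / 19 = 1.066 in from the vertical weld.
Polar moment about centroid: J = I_x + I_y = [10³/12 + 2×4.5×5²] + [10×1.066² + 2(4.5³/12 + 4.5×1.184²)] = 347.5 in³.
Direct shear f_v = P/L_w = 21.5 / 19 = 1.132 kip/in (vertical).
Torsion M = P·e = 21.5 × 11 = 236.5 kip·in.
Critical point at (x, y) = (3.434, 5) from centroid. f_tx = M·y/J = 3.403 kip/in; f_ty = M·x/J = 2.337 kip/in.
Resultant f_max = √[f_tx² + (f_v + f_ty)²] = √[3.403² + (1.132 + 2.337)²] = 4.859 kip/in.
Capacity per unit length: r_n/Ω = (1/2.0) × 0.6 × 60 × (0.707 × 0.3125) = 3.977 kip/in.
4.859 > 3.977 → NOT adequate.

f_max ≈ 4.86 kip/in; NOT adequate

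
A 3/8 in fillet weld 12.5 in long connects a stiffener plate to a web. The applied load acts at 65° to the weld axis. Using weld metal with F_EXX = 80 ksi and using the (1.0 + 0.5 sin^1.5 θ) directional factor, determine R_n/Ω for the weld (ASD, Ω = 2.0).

R_n/Ω ≈ 114 kip

t_e = 0.707 × 0.375 = 0.2651 in; A_we = 0.2651 × 12.5 = 3.314 in².
Directional factor: 1.0 + 0.5 sin^1.5(65°) = 1.431.
F_nw = 0.6 × 80 × 1.431 = 68.71 ksi.
R_n/Ω = (68.71 × 3.314) / 2.0 = 113.9 kip.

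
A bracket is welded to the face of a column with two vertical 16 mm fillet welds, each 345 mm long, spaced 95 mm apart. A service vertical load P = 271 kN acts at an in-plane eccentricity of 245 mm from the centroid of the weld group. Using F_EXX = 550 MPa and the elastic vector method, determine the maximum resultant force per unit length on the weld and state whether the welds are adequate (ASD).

f_max ≈ 1560 N/mm; adequate

Total weld length L_w = 690 mm. Treat welds as unit-width lines.
Polar moment about centroid: J = 2[d³/12 + d(b/2)²] = 2[345³/12 + 345×47.5²] = 8401000 mm³.
Direct shear f_v = P/L_w = 271×10³ / 690 = 392.8 N/mm (vertical).
Torsion M = P·e = 271×10³ × 245 = 66395000 N·mm.
Critical point at (x, y) = (47.5, 172.5) from centroid. f_tx = M·y/J = 1363 N/mm; f_ty = M·x/J = 375.4 N/mm.
Resultant f_max = √[f_tx² + (f_v + f_ty)²] = √[1363² + (392.8 + 375.4)²] = 1565 N/mm.
Capacity per unit length: r_n/Ω = (1/2.0) × 0.6 × 550 × (0.707 × 16) = 1866 N/mm.
1565 ≤ 1866 → adequate.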